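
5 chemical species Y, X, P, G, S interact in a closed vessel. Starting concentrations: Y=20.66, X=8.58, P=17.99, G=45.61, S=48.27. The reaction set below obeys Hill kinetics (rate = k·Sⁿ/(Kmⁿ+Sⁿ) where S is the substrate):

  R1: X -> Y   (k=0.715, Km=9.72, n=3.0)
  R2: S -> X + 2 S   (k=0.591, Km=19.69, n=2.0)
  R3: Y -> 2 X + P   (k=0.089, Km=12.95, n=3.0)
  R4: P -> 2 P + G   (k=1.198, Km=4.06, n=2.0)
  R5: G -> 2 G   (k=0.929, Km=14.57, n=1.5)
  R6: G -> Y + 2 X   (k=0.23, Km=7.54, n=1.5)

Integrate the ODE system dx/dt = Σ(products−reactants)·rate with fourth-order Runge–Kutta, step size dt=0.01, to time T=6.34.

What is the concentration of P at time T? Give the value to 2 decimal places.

P at T = 25.80

RK4 with dt=0.01: 634 steps to T=6.34. Trajectory (selected grid times):
t=0.00: Y=20.66 X=8.58 P=17.99 G=45.61 S=48.27
t=0.70: Y=20.98 X=9.12 P=18.84 G=46.81 S=48.63
t=1.41: Y=21.32 X=9.65 P=19.71 G=48.04 S=48.99
t=2.11: Y=21.68 X=10.16 P=20.56 G=49.25 S=49.34
t=2.82: Y=22.06 X=10.65 P=21.43 G=50.48 S=49.70
t=3.52: Y=22.45 X=11.13 P=22.30 G=51.71 S=50.06
t=4.23: Y=22.87 X=11.60 P=23.18 G=52.95 S=50.43
t=4.93: Y=23.29 X=12.04 P=24.04 G=54.18 S=50.79
t=5.64: Y=23.73 X=12.49 P=24.92 G=55.43 S=51.15
t=6.34: Y=24.17 X=12.92 P=25.80 G=56.67 S=51.51
Read off P at T=6.34: 25.80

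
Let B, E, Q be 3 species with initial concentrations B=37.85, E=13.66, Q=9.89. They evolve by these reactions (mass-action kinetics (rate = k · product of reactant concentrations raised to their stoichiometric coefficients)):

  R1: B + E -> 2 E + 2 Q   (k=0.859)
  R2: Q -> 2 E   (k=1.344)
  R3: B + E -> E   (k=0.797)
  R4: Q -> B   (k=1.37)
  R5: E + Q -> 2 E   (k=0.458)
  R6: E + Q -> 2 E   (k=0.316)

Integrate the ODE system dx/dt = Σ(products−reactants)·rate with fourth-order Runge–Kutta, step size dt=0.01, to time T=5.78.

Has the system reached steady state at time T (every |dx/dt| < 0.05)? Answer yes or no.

RK4 with dt=0.01: 578 steps to T=5.78. Trajectory (selected grid times):
t=0.00: B=37.85 E=13.66 Q=9.89
t=0.64: B=0.00 E=85.19 Q=0.00
t=1.28: B=0.00 E=85.19 Q=0.00
t=1.93: B=0.00 E=85.19 Q=0.00
t=2.57: B=0.00 E=85.19 Q=0.00
t=3.21: B=0.00 E=85.19 Q=0.00
t=3.85: B=0.00 E=85.19 Q=0.00
t=4.50: B=0.00 E=85.19 Q=0.00
t=5.14: B=0.00 E=85.19 Q=0.00
t=5.78: B=0.00 E=85.19 Q=0.00
Rates at T: R1=0.0000, R2=0.0000, R3=0.0000, R4=0.0000, R5=0.0000, R6=0.0000
dx/dt at T (Σ net stoichiometry × rate): B=-0.0000, E=+0.0000, Q=-0.0000
Largest |dx/dt| is |+0.0000| (E) < 0.05 → steady.

Steady state at T: yes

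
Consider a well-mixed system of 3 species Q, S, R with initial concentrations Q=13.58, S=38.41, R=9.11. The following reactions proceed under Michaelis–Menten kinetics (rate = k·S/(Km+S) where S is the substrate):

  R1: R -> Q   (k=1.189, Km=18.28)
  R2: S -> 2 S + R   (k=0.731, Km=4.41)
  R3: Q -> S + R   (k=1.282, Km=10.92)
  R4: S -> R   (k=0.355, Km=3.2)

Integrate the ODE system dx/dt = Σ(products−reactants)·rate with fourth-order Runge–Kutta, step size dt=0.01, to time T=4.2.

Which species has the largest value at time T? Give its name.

RK4 with dt=0.01: 420 steps to T=4.2. Trajectory (selected grid times):
t=0.00: Q=13.58 S=38.41 R=9.11
t=0.47: Q=13.44 S=38.90 R=9.72
t=0.93: Q=13.31 S=39.37 R=10.30
t=1.40: Q=13.18 S=39.86 R=10.89
t=1.87: Q=13.06 S=40.34 R=11.47
t=2.33: Q=12.96 S=40.81 R=12.03
t=2.80: Q=12.86 S=41.30 R=12.60
t=3.27: Q=12.76 S=41.78 R=13.16
t=3.73: Q=12.68 S=42.25 R=13.70
t=4.20: Q=12.59 S=42.73 R=14.25
At T=4.2: Q=12.59 S=42.73 R=14.25; the largest is S.

Dominant species at T: S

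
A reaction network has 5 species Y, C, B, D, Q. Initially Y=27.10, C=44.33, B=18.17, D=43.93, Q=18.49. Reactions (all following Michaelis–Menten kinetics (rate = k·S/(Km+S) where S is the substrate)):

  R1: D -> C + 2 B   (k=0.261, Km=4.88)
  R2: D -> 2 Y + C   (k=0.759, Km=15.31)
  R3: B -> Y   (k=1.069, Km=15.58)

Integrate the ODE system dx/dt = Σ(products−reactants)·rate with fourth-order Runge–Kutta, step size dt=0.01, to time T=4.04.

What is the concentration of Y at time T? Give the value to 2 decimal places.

RK4 with dt=0.01: 404 steps to T=4.04. Trajectory (selected grid times):
t=0.00: Y=27.10 C=44.33 B=18.17 D=43.93 Q=18.49
t=0.45: Y=27.86 C=44.69 B=18.12 D=43.57 Q=18.49
t=0.90: Y=28.63 C=45.05 B=18.08 D=43.21 Q=18.49
t=1.35: Y=29.39 C=45.40 B=18.03 D=42.86 Q=18.49
t=1.80: Y=30.15 C=45.76 B=17.98 D=42.50 Q=18.49
t=2.24: Y=30.89 C=46.11 B=17.93 D=42.15 Q=18.49
t=2.69: Y=31.65 C=46.46 B=17.89 D=41.80 Q=18.49
t=3.14: Y=32.41 C=46.82 B=17.84 D=41.44 Q=18.49
t=3.59: Y=33.16 C=47.17 B=17.79 D=41.09 Q=18.49
t=4.04: Y=33.92 C=47.53 B=17.75 D=40.73 Q=18.49
Read off Y at T=4.04: 33.92

Y at T = 33.92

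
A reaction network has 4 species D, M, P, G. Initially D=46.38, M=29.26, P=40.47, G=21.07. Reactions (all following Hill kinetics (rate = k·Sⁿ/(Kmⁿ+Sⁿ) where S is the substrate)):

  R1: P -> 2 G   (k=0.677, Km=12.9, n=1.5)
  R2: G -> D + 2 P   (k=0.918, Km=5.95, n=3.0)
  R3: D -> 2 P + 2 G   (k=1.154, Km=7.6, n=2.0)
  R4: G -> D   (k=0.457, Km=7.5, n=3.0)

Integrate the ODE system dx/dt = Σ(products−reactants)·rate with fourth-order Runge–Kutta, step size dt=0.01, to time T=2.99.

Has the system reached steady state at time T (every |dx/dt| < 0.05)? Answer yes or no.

RK4 with dt=0.01: 299 steps to T=2.99. Trajectory (selected grid times):
t=0.00: D=46.38 M=29.26 P=40.47 G=21.07
t=0.33: D=46.45 M=29.26 P=41.61 G=21.75
t=0.66: D=46.52 M=29.26 P=42.76 G=22.43
t=1.00: D=46.60 M=29.26 P=43.94 G=23.14
t=1.33: D=46.67 M=29.26 P=45.08 G=23.82
t=1.66: D=46.74 M=29.26 P=46.23 G=24.51
t=1.99: D=46.82 M=29.26 P=47.37 G=25.19
t=2.33: D=46.90 M=29.26 P=48.55 G=25.90
t=2.66: D=46.97 M=29.26 P=49.70 G=26.59
t=2.99: D=47.05 M=29.26 P=50.84 G=27.28
Rates at T: R1=0.6003, R2=0.9086, R3=1.1247, R4=0.4477
dx/dt at T (Σ net stoichiometry × rate): D=+0.2316, M=+0.0000, P=+3.4662, G=+2.0936
Largest |dx/dt| is |+3.4662| (P) ≥ 0.05 → not steady.

Steady state at T: no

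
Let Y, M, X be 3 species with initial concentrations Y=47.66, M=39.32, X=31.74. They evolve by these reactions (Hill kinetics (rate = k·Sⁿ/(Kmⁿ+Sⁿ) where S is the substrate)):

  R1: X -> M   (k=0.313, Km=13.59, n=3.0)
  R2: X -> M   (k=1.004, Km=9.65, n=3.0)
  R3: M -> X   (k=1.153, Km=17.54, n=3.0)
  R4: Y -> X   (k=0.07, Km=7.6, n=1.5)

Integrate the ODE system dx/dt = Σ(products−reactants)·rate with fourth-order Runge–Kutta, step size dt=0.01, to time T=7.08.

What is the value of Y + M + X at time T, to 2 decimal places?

Value at T = 118.72

Check how each reaction changes W = Y + M + X (weight of products minus weight of reactants):
R1: X -> M: (1·1) − (1·1) = 1 − 1 = 0
R2: X -> M: (1·1) − (1·1) = 1 − 1 = 0
R3: M -> X: (1·1) − (1·1) = 1 − 1 = 0
R4: Y -> X: (1·1) − (1·1) = 1 − 1 = 0
Every reaction leaves W unchanged, so W is conserved and no simulation is needed: W(T) = W(0) = 47.66 + 39.32 + 31.74 = 118.72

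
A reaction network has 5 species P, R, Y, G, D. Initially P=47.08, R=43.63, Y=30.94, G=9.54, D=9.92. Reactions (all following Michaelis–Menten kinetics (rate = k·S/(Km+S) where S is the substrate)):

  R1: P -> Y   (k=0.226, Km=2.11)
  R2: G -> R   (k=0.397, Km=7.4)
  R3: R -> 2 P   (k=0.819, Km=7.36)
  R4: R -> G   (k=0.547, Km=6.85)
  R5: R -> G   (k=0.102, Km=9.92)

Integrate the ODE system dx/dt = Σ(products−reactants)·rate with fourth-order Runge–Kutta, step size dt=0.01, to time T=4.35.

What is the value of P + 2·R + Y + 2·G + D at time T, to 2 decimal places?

Value at T = 194.28

Check how each reaction changes W = P + 2·R + Y + 2·G + D (weight of products minus weight of reactants):
R1: P -> Y: (1·1) − (1·1) = 1 − 1 = 0
R2: G -> R: (2·1) − (2·1) = 2 − 2 = 0
R3: R -> 2 P: (1·2) − (2·1) = 2 − 2 = 0
R4: R -> G: (2·1) − (2·1) = 2 − 2 = 0
R5: R -> G: (2·1) − (2·1) = 2 − 2 = 0
Every reaction leaves W unchanged, so W is conserved and no simulation is needed: W(T) = W(0) = 47.08 + 2·43.63 + 30.94 + 2·9.54 + 9.92 = 194.28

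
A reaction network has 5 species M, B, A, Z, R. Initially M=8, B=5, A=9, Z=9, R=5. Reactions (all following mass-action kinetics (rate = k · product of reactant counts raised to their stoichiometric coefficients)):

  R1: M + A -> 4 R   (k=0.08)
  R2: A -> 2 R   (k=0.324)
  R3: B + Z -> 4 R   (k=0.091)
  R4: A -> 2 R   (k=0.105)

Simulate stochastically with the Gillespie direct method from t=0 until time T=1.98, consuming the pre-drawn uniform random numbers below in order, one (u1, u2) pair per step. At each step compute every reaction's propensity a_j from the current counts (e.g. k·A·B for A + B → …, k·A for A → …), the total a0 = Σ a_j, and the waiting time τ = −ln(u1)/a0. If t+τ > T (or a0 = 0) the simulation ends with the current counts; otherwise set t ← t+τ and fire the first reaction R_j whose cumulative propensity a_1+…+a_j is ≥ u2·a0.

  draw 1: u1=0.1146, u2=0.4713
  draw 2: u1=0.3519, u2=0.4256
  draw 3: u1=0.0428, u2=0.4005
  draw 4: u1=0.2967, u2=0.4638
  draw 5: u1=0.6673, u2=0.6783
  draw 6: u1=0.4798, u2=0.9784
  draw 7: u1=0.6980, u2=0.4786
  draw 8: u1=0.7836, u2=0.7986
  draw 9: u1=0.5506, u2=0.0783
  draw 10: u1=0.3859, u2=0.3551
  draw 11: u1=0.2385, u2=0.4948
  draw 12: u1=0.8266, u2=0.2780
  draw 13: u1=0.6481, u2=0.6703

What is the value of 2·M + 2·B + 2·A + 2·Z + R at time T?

Check how each reaction changes W = 2·M + 2·B + 2·A + 2·Z + R (weight of products minus weight of reactants):
R1: M + A -> 4 R: (1·4) − (2·1 + 2·1) = 4 − 4 = 0
R2: A -> 2 R: (1·2) − (2·1) = 2 − 2 = 0
R3: B + Z -> 4 R: (1·4) − (2·1 + 2·1) = 4 − 4 = 0
R4: A -> 2 R: (1·2) − (2·1) = 2 − 2 = 0
Every reaction leaves W unchanged, so W is conserved and no simulation is needed: W(T) = W(0) = 2·8 + 2·5 + 2·9 + 2·9 + 5 = 67

Value at T = 67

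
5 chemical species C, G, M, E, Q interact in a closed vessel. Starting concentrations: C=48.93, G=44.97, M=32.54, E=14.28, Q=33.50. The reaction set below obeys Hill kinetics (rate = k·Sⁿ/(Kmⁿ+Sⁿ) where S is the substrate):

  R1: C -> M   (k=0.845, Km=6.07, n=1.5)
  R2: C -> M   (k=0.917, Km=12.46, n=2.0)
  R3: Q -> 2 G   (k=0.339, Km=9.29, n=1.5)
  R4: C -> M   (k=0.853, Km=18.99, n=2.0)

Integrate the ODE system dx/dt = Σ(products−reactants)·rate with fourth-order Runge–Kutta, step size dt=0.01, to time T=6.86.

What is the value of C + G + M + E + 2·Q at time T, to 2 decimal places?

Check how each reaction changes W = C + G + M + E + 2·Q (weight of products minus weight of reactants):
R1: C -> M: (1·1) − (1·1) = 1 − 1 = 0
R2: C -> M: (1·1) − (1·1) = 1 − 1 = 0
R3: Q -> 2 G: (1·2) − (2·1) = 2 − 2 = 0
R4: C -> M: (1·1) − (1·1) = 1 − 1 = 0
Every reaction leaves W unchanged, so W is conserved and no simulation is needed: W(T) = W(0) = 48.93 + 44.97 + 32.54 + 14.28 + 2·33.50 = 207.72

Value at T = 207.72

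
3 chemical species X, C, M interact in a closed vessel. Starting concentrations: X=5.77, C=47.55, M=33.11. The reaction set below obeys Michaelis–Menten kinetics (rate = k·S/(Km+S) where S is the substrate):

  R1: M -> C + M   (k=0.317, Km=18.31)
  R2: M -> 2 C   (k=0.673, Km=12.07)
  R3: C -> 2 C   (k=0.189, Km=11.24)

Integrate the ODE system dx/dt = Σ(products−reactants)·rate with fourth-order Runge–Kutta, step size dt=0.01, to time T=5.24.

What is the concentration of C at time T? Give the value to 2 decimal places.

RK4 with dt=0.01: 524 steps to T=5.24. Trajectory (selected grid times):
t=0.00: X=5.77 C=47.55 M=33.11
t=0.58: X=5.77 C=48.33 M=32.82
t=1.16: X=5.77 C=49.11 M=32.54
t=1.75: X=5.77 C=49.89 M=32.25
t=2.33: X=5.77 C=50.67 M=31.97
t=2.91: X=5.77 C=51.44 M=31.68
t=3.49: X=5.77 C=52.21 M=31.40
t=4.08: X=5.77 C=52.99 M=31.11
t=4.66: X=5.77 C=53.76 M=30.83
t=5.24: X=5.77 C=54.53 M=30.55
Read off C at T=5.24: 54.53

C at T = 54.53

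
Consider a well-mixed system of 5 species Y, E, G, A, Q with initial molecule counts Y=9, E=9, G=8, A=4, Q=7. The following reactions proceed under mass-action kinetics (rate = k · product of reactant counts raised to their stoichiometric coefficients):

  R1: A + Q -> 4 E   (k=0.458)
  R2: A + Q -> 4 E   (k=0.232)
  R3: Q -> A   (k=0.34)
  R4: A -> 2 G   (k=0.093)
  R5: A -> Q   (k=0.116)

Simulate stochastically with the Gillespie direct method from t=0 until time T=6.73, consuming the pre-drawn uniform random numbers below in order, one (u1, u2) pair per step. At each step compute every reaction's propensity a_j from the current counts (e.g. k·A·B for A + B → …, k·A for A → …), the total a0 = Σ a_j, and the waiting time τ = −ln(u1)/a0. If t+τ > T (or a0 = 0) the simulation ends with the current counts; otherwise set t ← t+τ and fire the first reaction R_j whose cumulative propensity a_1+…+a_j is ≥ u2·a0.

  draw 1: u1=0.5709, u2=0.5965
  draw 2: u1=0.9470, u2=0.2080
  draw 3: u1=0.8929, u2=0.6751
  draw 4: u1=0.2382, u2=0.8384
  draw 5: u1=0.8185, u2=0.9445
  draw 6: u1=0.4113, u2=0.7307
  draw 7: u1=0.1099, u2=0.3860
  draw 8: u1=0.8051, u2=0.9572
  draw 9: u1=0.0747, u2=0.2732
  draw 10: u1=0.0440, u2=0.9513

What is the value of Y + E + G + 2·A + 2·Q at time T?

Check how each reaction changes W = Y + E + G + 2·A + 2·Q (weight of products minus weight of reactants):
R1: A + Q -> 4 E: (1·4) − (2·1 + 2·1) = 4 − 4 = 0
R2: A + Q -> 4 E: (1·4) − (2·1 + 2·1) = 4 − 4 = 0
R3: Q -> A: (2·1) − (2·1) = 2 − 2 = 0
R4: A -> 2 G: (1·2) − (2·1) = 2 − 2 = 0
R5: A -> Q: (2·1) − (2·1) = 2 − 2 = 0
Every reaction leaves W unchanged, so W is conserved and no simulation is needed: W(T) = W(0) = 9 + 9 + 8 + 2·4 + 2·7 = 48

Value at T = 48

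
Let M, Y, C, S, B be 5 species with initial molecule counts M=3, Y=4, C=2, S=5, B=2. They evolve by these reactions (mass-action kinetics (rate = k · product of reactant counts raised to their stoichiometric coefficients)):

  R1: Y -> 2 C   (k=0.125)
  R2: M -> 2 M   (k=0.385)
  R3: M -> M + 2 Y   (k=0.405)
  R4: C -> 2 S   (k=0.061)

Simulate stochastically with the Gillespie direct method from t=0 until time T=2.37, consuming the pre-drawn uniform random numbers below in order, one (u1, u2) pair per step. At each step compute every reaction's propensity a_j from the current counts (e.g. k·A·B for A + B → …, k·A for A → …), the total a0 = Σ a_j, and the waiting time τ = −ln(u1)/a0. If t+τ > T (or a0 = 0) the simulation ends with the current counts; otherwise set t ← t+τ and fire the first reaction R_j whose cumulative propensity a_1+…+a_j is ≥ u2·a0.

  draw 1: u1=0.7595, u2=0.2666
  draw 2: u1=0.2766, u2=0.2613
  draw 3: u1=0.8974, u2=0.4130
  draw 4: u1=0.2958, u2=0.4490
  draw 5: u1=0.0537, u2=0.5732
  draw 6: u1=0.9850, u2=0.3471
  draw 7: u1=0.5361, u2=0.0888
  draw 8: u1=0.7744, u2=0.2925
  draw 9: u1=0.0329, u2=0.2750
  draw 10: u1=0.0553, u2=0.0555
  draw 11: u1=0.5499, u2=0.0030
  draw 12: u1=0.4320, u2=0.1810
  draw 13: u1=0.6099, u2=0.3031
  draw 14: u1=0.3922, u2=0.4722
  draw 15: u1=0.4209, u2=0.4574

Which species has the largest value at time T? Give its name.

Dominant species at T: M

t=0.000: M=3 Y=4 C=2 S=5 B=2
Draw 1: a1=0.500, a2=1.155, a3=1.215, a4=0.122, a0=2.992; τ=−ln(0.7595)/2.992=0.092 → t=0.092; u2·a0=0.2666·2.992=0.798; a1=0.500 < 0.798 ≤ a1+a2=1.655 → R2 fires; M=4 Y=4 C=2 S=5 B=2
Draw 2: a1=0.500, a2=1.540, a3=1.620, a4=0.122, a0=3.782; τ=−ln(0.2766)/3.782=0.340 → t=0.432; u2·a0=0.2613·3.782=0.988; a1=0.500 < 0.988 ≤ a1+a2=2.040 → R2 fires; M=5 Y=4 C=2 S=5 B=2
Draw 3: a1=0.500, a2=1.925, a3=2.025, a4=0.122, a0=4.572; τ=−ln(0.8974)/4.572=0.024 → t=0.455; u2·a0=0.4130·4.572=1.888; a1=0.500 < 1.888 ≤ a1+a2=2.425 → R2 fires; M=6 Y=4 C=2 S=5 B=2
Draw 4: a1=0.500, a2=2.310, a3=2.430, a4=0.122, a0=5.362; τ=−ln(0.2958)/5.362=0.227 → t=0.683; u2·a0=0.4490·5.362=2.408; a1=0.500 < 2.408 ≤ a1+a2=2.810 → R2 fires; M=7 Y=4 C=2 S=5 B=2
Draw 5: a1=0.500, a2=2.695, a3=2.835, a4=0.122, a0=6.152; τ=−ln(0.0537)/6.152=0.475 → t=1.158; u2·a0=0.5732·6.152=3.526; a1+a2=3.195 < 3.526 ≤ a1+…+a3=6.030 → R3 fires; M=7 Y=6 C=2 S=5 B=2
Draw 6: a1=0.750, a2=2.695, a3=2.835, a4=0.122, a0=6.402; τ=−ln(0.9850)/6.402=0.002 → t=1.160; u2·a0=0.3471·6.402=2.222; a1=0.750 < 2.222 ≤ a1+a2=3.445 → R2 fires; M=8 Y=6 C=2 S=5 B=2
Draw 7: a1=0.750, a2=3.080, a3=3.240, a4=0.122, a0=7.192; τ=−ln(0.5361)/7.192=0.087 → t=1.247; u2·a0=0.0888·7.192=0.639 ≤ a1=0.750 → R1 fires; M=8 Y=5 C=4 S=5 B=2
Draw 8: a1=0.625, a2=3.080, a3=3.240, a4=0.244, a0=7.189; τ=−ln(0.7744)/7.189=0.036 → t=1.283; u2·a0=0.2925·7.189=2.103; a1=0.625 < 2.103 ≤ a1+a2=3.705 → R2 fires; M=9 Y=5 C=4 S=5 B=2
Draw 9: a1=0.625, a2=3.465, a3=3.645, a4=0.244, a0=7.979; τ=−ln(0.0329)/7.979=0.428 → t=1.710; u2·a0=0.2750·7.979=2.194; a1=0.625 < 2.194 ≤ a1+a2=4.090 → R2 fires; M=10 Y=5 C=4 S=5 B=2
Draw 10: a1=0.625, a2=3.850, a3=4.050, a4=0.244, a0=8.769; τ=−ln(0.0553)/8.769=0.330 → t=2.041; u2·a0=0.0555·8.769=0.487 ≤ a1=0.625 → R1 fires; M=10 Y=4 C=6 S=5 B=2
Draw 11: a1=0.500, a2=3.850, a3=4.050, a4=0.366, a0=8.766; τ=−ln(0.5499)/8.766=0.068 → t=2.109; u2·a0=0.0030·8.766=0.026 ≤ a1=0.500 → R1 fires; M=10 Y=3 C=8 S=5 B=2
Draw 12: a1=0.375, a2=3.850, a3=4.050, a4=0.488, a0=8.763; τ=−ln(0.4320)/8.763=0.096 → t=2.205; u2·a0=0.1810·8.763=1.586; a1=0.375 < 1.586 ≤ a1+a2=4.225 → R2 fires; M=11 Y=3 C=8 S=5 B=2
Draw 13: a1=0.375, a2=4.235, a3=4.455, a4=0.488, a0=9.553; τ=−ln(0.6099)/9.553=0.052 → t=2.256; u2·a0=0.3031·9.553=2.896; a1=0.375 < 2.896 ≤ a1+a2=4.610 → R2 fires; M=12 Y=3 C=8 S=5 B=2
Draw 14: a1=0.375, a2=4.620, a3=4.860, a4=0.488, a0=10.343; τ=−ln(0.3922)/10.343=0.090 → t=2.347; u2·a0=0.4722·10.343=4.884; a1=0.375 < 4.884 ≤ a1+a2=4.995 → R2 fires; M=13 Y=3 C=8 S=5 B=2
Draw 15: a1=0.375, a2=5.005, a3=5.265, a4=0.488, a0=11.133; τ=−ln(0.4209)/11.133=0.078 → t=2.425 > T=2.37: stop.
At T=2.37: M=13 Y=3 C=8 S=5 B=2; the largest is M.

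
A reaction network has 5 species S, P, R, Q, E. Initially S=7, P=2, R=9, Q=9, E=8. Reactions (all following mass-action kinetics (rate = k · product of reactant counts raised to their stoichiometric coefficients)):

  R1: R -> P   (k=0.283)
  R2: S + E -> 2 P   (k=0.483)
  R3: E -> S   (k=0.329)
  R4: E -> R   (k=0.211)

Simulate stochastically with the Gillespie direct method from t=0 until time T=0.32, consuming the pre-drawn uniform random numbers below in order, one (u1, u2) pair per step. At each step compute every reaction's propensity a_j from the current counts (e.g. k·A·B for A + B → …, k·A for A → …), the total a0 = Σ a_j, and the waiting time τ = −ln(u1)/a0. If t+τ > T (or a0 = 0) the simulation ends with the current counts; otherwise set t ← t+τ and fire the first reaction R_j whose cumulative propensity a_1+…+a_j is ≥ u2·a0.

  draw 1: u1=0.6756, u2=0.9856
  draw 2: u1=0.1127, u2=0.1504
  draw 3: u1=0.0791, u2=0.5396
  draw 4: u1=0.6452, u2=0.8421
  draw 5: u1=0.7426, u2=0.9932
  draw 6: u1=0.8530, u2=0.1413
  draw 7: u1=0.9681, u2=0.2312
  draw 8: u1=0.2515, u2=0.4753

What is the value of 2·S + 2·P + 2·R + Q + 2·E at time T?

Check how each reaction changes W = 2·S + 2·P + 2·R + Q + 2·E (weight of products minus weight of reactants):
R1: R -> P: (2·1) − (2·1) = 2 − 2 = 0
R2: S + E -> 2 P: (2·2) − (2·1 + 2·1) = 4 − 4 = 0
R3: E -> S: (2·1) − (2·1) = 2 − 2 = 0
R4: E -> R: (2·1) − (2·1) = 2 − 2 = 0
Every reaction leaves W unchanged, so W is conserved and no simulation is needed: W(T) = W(0) = 2·7 + 2·2 + 2·9 + 9 + 2·8 = 61

Value at T = 61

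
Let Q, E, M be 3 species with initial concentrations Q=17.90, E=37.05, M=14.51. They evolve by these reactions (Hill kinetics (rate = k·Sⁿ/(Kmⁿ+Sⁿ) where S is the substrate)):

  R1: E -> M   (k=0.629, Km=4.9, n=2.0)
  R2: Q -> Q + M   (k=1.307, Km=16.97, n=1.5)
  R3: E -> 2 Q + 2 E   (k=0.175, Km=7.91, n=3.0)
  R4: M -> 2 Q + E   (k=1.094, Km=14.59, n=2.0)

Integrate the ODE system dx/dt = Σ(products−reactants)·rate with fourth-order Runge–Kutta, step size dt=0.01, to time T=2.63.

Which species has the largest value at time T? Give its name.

RK4 with dt=0.01: 263 steps to T=2.63. Trajectory (selected grid times):
t=0.00: Q=17.90 E=37.05 M=14.51
t=0.29: Q=18.32 E=37.08 M=14.73
t=0.58: Q=18.74 E=37.11 M=14.95
t=0.88: Q=19.18 E=37.15 M=15.18
t=1.17: Q=19.62 E=37.19 M=15.40
t=1.46: Q=20.05 E=37.22 M=15.62
t=1.75: Q=20.50 E=37.27 M=15.85
t=2.05: Q=20.96 E=37.31 M=16.08
t=2.34: Q=21.41 E=37.36 M=16.30
t=2.63: Q=21.86 E=37.41 M=16.53
At T=2.63: Q=21.86 E=37.41 M=16.53; the largest is E.

Dominant species at T: E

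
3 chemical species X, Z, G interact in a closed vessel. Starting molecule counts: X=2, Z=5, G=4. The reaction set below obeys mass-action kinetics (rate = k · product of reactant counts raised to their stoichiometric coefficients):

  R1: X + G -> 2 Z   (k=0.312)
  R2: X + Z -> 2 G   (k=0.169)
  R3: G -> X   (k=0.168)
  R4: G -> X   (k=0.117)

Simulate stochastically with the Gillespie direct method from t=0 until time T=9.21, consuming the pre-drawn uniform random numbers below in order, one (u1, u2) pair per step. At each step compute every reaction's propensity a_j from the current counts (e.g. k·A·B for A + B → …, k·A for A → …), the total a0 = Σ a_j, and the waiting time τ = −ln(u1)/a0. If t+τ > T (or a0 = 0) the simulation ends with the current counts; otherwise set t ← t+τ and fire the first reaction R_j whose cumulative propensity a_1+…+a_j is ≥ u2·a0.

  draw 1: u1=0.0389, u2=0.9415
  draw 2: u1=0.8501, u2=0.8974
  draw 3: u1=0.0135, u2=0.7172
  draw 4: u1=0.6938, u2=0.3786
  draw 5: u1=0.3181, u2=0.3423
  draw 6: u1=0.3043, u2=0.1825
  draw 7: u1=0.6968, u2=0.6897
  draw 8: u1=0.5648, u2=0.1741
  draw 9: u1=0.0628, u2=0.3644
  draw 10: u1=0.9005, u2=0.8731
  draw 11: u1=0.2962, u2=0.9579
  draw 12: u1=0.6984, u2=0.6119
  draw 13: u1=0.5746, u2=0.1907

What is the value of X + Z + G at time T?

Check how each reaction changes W = X + Z + G (weight of products minus weight of reactants):
R1: X + G -> 2 Z: (1·2) − (1·1 + 1·1) = 2 − 2 = 0
R2: X + Z -> 2 G: (1·2) − (1·1 + 1·1) = 2 − 2 = 0
R3: G -> X: (1·1) − (1·1) = 1 − 1 = 0
R4: G -> X: (1·1) − (1·1) = 1 − 1 = 0
Every reaction leaves W unchanged, so W is conserved and no simulation is needed: W(T) = W(0) = 2 + 5 + 4 = 11

Value at T = 11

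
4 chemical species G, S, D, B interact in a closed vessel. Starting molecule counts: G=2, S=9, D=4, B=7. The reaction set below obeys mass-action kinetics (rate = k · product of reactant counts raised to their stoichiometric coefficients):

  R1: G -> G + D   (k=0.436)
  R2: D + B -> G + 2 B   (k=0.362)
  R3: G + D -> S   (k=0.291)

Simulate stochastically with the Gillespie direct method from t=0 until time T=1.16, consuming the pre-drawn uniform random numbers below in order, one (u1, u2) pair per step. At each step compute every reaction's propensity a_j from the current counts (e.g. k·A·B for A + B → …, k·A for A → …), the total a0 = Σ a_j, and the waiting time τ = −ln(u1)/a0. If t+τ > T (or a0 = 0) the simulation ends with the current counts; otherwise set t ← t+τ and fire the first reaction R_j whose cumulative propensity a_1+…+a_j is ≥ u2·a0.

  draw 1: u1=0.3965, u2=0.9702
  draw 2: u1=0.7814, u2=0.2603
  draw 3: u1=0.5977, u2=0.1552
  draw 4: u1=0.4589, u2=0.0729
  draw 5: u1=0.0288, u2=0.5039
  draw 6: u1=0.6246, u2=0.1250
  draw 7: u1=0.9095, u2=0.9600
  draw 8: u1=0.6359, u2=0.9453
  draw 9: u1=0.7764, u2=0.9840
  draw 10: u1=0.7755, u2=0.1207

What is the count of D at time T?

D at T = 1

t=0.000: G=2 S=9 D=4 B=7
Draw 1: a1=0.872, a2=10.136, a3=2.328, a0=13.336; τ=−ln(0.3965)/13.336=0.069 → t=0.069; u2·a0=0.9702·13.336=12.939; a1+a2=11.008 < 12.939 ≤ a1+…+a3=13.336 → R3 fires; G=1 S=10 D=3 B=7
Draw 2: a1=0.436, a2=7.602, a3=0.873, a0=8.911; τ=−ln(0.7814)/8.911=0.028 → t=0.097; u2·a0=0.2603·8.911=2.320; a1=0.436 < 2.320 ≤ a1+a2=8.038 → R2 fires; G=2 S=10 D=2 B=8
Draw 3: a1=0.872, a2=5.792, a3=1.164, a0=7.828; τ=−ln(0.5977)/7.828=0.066 → t=0.163; u2·a0=0.1552·7.828=1.215; a1=0.872 < 1.215 ≤ a1+a2=6.664 → R2 fires; G=3 S=10 D=1 B=9
Draw 4: a1=1.308, a2=3.258, a3=0.873, a0=5.439; τ=−ln(0.4589)/5.439=0.143 → t=0.306; u2·a0=0.0729·5.439=0.397 ≤ a1=1.308 → R1 fires; G=3 S=10 D=2 B=9
Draw 5: a1=1.308, a2=6.516, a3=1.746, a0=9.570; τ=−ln(0.0288)/9.570=0.371 → t=0.677; u2·a0=0.5039·9.570=4.822; a1=1.308 < 4.822 ≤ a1+a2=7.824 → R2 fires; G=4 S=10 D=1 B=10
Draw 6: a1=1.744, a2=3.620, a3=1.164, a0=6.528; τ=−ln(0.6246)/6.528=0.072 → t=0.749; u2·a0=0.1250·6.528=0.816 ≤ a1=1.744 → R1 fires; G=4 S=10 D=2 B=10
Draw 7: a1=1.744, a2=7.240, a3=2.328, a0=11.312; τ=−ln(0.9095)/11.312=0.008 → t=0.757; u2·a0=0.9600·11.312=10.860; a1+a2=8.984 < 10.860 ≤ a1+…+a3=11.312 → R3 fires; G=3 S=11 D=1 B=10
Draw 8: a1=1.308, a2=3.620, a3=0.873, a0=5.801; τ=−ln(0.6359)/5.801=0.078 → t=0.835; u2·a0=0.9453·5.801=5.484; a1+a2=4.928 < 5.484 ≤ a1+…+a3=5.801 → R3 fires; G=2 S=12 D=0 B=10
Draw 9: a1=0.872, a2=0.000, a3=0.000, a0=0.872; τ=−ln(0.7764)/0.872=0.290 → t=1.125; u2·a0=0.9840·0.872=0.858 ≤ a1=0.872 → R1 fires; G=2 S=12 D=1 B=10
Draw 10: a1=0.872, a2=3.620, a3=0.582, a0=5.074; τ=−ln(0.7755)/5.074=0.050 → t=1.176 > T=1.16: stop.
Read off D at T=1.16: 1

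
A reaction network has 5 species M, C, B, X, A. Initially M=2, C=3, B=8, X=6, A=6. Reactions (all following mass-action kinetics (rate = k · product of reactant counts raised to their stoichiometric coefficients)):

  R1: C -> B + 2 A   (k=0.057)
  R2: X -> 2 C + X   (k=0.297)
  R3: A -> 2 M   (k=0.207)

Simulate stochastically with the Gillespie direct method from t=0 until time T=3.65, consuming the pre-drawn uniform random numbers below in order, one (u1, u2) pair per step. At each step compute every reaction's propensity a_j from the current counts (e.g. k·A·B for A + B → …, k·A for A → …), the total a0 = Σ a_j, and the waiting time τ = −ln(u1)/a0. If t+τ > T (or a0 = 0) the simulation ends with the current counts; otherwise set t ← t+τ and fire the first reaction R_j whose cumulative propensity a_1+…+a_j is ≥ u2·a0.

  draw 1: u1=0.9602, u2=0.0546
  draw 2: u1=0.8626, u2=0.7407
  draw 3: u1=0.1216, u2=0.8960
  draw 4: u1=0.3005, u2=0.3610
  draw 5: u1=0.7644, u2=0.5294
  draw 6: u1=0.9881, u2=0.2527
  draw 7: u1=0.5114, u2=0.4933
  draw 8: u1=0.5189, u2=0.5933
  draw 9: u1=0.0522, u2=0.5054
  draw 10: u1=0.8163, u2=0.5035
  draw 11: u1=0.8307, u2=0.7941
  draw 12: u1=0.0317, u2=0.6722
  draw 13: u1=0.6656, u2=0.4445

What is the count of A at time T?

A at T = 3

t=0.000: M=2 C=3 B=8 X=6 A=6
Draw 1: a1=0.171, a2=1.782, a3=1.242, a0=3.195; τ=−ln(0.9602)/3.195=0.013 → t=0.013; u2·a0=0.0546·3.195=0.174; a1=0.171 < 0.174 ≤ a1+a2=1.953 → R2 fires; M=2 C=5 B=8 X=6 A=6
Draw 2: a1=0.285, a2=1.782, a3=1.242, a0=3.309; τ=−ln(0.8626)/3.309=0.045 → t=0.057; u2·a0=0.7407·3.309=2.451; a1+a2=2.067 < 2.451 ≤ a1+…+a3=3.309 → R3 fires; M=4 C=5 B=8 X=6 A=5
Draw 3: a1=0.285, a2=1.782, a3=1.035, a0=3.102; τ=−ln(0.1216)/3.102=0.679 → t=0.737; u2·a0=0.8960·3.102=2.779; a1+a2=2.067 < 2.779 ≤ a1+…+a3=3.102 → R3 fires; M=6 C=5 B=8 X=6 A=4
Draw 4: a1=0.285, a2=1.782, a3=0.828, a0=2.895; τ=−ln(0.3005)/2.895=0.415 → t=1.152; u2·a0=0.3610·2.895=1.045; a1=0.285 < 1.045 ≤ a1+a2=2.067 → R2 fires; M=6 C=7 B=8 X=6 A=4
Draw 5: a1=0.399, a2=1.782, a3=0.828, a0=3.009; τ=−ln(0.7644)/3.009=0.089 → t=1.241; u2·a0=0.5294·3.009=1.593; a1=0.399 < 1.593 ≤ a1+a2=2.181 → R2 fires; M=6 C=9 B=8 X=6 A=4
Draw 6: a1=0.513, a2=1.782, a3=0.828, a0=3.123; τ=−ln(0.9881)/3.123=0.004 → t=1.245; u2·a0=0.2527·3.123=0.789; a1=0.513 < 0.789 ≤ a1+a2=2.295 → R2 fires; M=6 C=11 B=8 X=6 A=4
Draw 7: a1=0.627, a2=1.782, a3=0.828, a0=3.237; τ=−ln(0.5114)/3.237=0.207 → t=1.452; u2·a0=0.4933·3.237=1.597; a1=0.627 < 1.597 ≤ a1+a2=2.409 → R2 fires; M=6 C=13 B=8 X=6 A=4
Draw 8: a1=0.741, a2=1.782, a3=0.828, a0=3.351; τ=−ln(0.5189)/3.351=0.196 → t=1.648; u2·a0=0.5933·3.351=1.988; a1=0.741 < 1.988 ≤ a1+a2=2.523 → R2 fires; M=6 C=15 B=8 X=6 A=4
Draw 9: a1=0.855, a2=1.782, a3=0.828, a0=3.465; τ=−ln(0.0522)/3.465=0.852 → t=2.500; u2·a0=0.5054·3.465=1.751; a1=0.855 < 1.751 ≤ a1+a2=2.637 → R2 fires; M=6 C=17 B=8 X=6 A=4
Draw 10: a1=0.969, a2=1.782, a3=0.828, a0=3.579; τ=−ln(0.8163)/3.579=0.057 → t=2.557; u2·a0=0.5035·3.579=1.802; a1=0.969 < 1.802 ≤ a1+a2=2.751 → R2 fires; M=6 C=19 B=8 X=6 A=4
Draw 11: a1=1.083, a2=1.782, a3=0.828, a0=3.693; τ=−ln(0.8307)/3.693=0.050 → t=2.607; u2·a0=0.7941·3.693=2.933; a1+a2=2.865 < 2.933 ≤ a1+…+a3=3.693 → R3 fires; M=8 C=19 B=8 X=6 A=3
Draw 12: a1=1.083, a2=1.782, a3=0.621, a0=3.486; τ=−ln(0.0317)/3.486=0.990 → t=3.597; u2·a0=0.6722·3.486=2.343; a1=1.083 < 2.343 ≤ a1+a2=2.865 → R2 fires; M=8 C=21 B=8 X=6 A=3
Draw 13: a1=1.197, a2=1.782, a3=0.621, a0=3.600; τ=−ln(0.6656)/3.600=0.113 → t=3.710 > T=3.65: stop.
Read off A at T=3.65: 3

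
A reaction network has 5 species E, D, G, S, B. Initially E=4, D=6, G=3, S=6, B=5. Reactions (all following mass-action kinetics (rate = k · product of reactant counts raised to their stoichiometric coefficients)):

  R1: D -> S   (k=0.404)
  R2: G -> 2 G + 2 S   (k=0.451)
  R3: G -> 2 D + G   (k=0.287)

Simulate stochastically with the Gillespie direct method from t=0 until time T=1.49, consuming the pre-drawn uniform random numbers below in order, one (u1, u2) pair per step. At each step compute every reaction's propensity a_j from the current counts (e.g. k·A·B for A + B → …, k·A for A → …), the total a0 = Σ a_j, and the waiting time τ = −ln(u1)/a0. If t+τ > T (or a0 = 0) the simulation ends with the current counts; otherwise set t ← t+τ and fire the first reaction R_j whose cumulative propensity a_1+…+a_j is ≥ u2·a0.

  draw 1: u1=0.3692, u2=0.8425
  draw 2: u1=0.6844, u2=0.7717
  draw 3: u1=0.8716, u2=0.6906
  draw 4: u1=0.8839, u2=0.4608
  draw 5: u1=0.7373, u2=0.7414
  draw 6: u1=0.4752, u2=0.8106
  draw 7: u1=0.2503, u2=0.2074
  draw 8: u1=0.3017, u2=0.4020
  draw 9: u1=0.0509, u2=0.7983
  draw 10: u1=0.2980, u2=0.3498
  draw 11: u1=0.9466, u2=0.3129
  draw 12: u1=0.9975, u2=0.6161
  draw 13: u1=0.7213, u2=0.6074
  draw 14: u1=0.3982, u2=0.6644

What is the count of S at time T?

t=0.000: E=4 D=6 G=3 S=6 B=5
Draw 1: a1=2.424, a2=1.353, a3=0.861, a0=4.638; τ=−ln(0.3692)/4.638=0.215 → t=0.215; u2·a0=0.8425·4.638=3.908; a1+a2=3.777 < 3.908 ≤ a1+…+a3=4.638 → R3 fires; E=4 D=8 G=3 S=6 B=5
Draw 2: a1=3.232, a2=1.353, a3=0.861, a0=5.446; τ=−ln(0.6844)/5.446=0.070 → t=0.284; u2·a0=0.7717·5.446=4.203; a1=3.232 < 4.203 ≤ a1+a2=4.585 → R2 fires; E=4 D=8 G=4 S=8 B=5
Draw 3: a1=3.232, a2=1.804, a3=1.148, a0=6.184; τ=−ln(0.8716)/6.184=0.022 → t=0.307; u2·a0=0.6906·6.184=4.271; a1=3.232 < 4.271 ≤ a1+a2=5.036 → R2 fires; E=4 D=8 G=5 S=10 B=5
Draw 4: a1=3.232, a2=2.255, a3=1.435, a0=6.922; τ=−ln(0.8839)/6.922=0.018 → t=0.325; u2·a0=0.4608·6.922=3.190 ≤ a1=3.232 → R1 fires; E=4 D=7 G=5 S=11 B=5
Draw 5: a1=2.828, a2=2.255, a3=1.435, a0=6.518; τ=−ln(0.7373)/6.518=0.047 → t=0.371; u2·a0=0.7414·6.518=4.832; a1=2.828 < 4.832 ≤ a1+a2=5.083 → R2 fires; E=4 D=7 G=6 S=13 B=5
Draw 6: a1=2.828, a2=2.706, a3=1.722, a0=7.256; τ=−ln(0.4752)/7.256=0.103 → t=0.474; u2·a0=0.8106·7.256=5.882; a1+a2=5.534 < 5.882 ≤ a1+…+a3=7.256 → R3 fires; E=4 D=9 G=6 S=13 B=5
Draw 7: a1=3.636, a2=2.706, a3=1.722, a0=8.064; τ=−ln(0.2503)/8.064=0.172 → t=0.646; u2·a0=0.2074·8.064=1.672 ≤ a1=3.636 → R1 fires; E=4 D=8 G=6 S=14 B=5
Draw 8: a1=3.232, a2=2.706, a3=1.722, a0=7.660; τ=−ln(0.3017)/7.660=0.156 → t=0.802; u2·a0=0.4020·7.660=3.079 ≤ a1=3.232 → R1 fires; E=4 D=7 G=6 S=15 B=5
Draw 9: a1=2.828, a2=2.706, a3=1.722, a0=7.256; τ=−ln(0.0509)/7.256=0.410 → t=1.212; u2·a0=0.7983·7.256=5.792; a1+a2=5.534 < 5.792 ≤ a1+…+a3=7.256 → R3 fires; E=4 D=9 G=6 S=15 B=5
Draw 10: a1=3.636, a2=2.706, a3=1.722, a0=8.064; τ=−ln(0.2980)/8.064=0.150 → t=1.363; u2·a0=0.3498·8.064=2.821 ≤ a1=3.636 → R1 fires; E=4 D=8 G=6 S=16 B=5
Draw 11: a1=3.232, a2=2.706, a3=1.722, a0=7.660; τ=−ln(0.9466)/7.660=0.007 → t=1.370; u2·a0=0.3129·7.660=2.397 ≤ a1=3.232 → R1 fires; E=4 D=7 G=6 S=17 B=5
Draw 12: a1=2.828, a2=2.706, a3=1.722, a0=7.256; τ=−ln(0.9975)/7.256=0.000 → t=1.370; u2·a0=0.6161·7.256=4.470; a1=2.828 < 4.470 ≤ a1+a2=5.534 → R2 fires; E=4 D=7 G=7 S=19 B=5
Draw 13: a1=2.828, a2=3.157, a3=2.009, a0=7.994; τ=−ln(0.7213)/7.994=0.041 → t=1.411; u2·a0=0.6074·7.994=4.856; a1=2.828 < 4.856 ≤ a1+a2=5.985 → R2 fires; E=4 D=7 G=8 S=21 B=5
Draw 14: a1=2.828, a2=3.608, a3=2.296, a0=8.732; τ=−ln(0.3982)/8.732=0.105 → t=1.516 > T=1.49: stop.
Read off S at T=1.49: 21

S at T = 21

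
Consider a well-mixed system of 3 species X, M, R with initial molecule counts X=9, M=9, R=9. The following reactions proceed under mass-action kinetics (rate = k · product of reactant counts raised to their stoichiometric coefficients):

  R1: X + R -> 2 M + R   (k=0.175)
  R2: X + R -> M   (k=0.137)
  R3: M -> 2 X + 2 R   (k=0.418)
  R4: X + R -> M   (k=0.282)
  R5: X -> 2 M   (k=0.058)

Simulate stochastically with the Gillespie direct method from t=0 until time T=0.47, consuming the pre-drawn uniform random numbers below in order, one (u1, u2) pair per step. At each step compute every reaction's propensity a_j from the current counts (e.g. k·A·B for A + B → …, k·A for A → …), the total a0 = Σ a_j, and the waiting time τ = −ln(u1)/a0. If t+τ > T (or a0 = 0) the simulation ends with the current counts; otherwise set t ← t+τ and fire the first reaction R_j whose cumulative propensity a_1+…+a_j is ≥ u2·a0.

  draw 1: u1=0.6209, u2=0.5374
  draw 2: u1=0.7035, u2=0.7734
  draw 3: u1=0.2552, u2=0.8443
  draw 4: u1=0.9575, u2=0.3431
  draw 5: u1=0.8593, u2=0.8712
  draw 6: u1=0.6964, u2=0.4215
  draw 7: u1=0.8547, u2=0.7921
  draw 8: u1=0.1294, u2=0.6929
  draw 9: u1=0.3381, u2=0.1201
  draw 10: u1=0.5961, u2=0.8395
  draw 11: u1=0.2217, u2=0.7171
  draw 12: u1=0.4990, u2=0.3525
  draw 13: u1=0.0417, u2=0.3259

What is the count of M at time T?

t=0.000: X=9 M=9 R=9
Draw 1: a1=14.175, a2=11.097, a3=3.762, a4=22.842, a5=0.522, a0=52.398; τ=−ln(0.6209)/52.398=0.009 → t=0.009; u2·a0=0.5374·52.398=28.159; a1+a2=25.272 < 28.159 ≤ a1+…+a3=29.034 → R3 fires; X=11 M=8 R=11
Draw 2: a1=21.175, a2=16.577, a3=3.344, a4=34.122, a5=0.638, a0=75.856; τ=−ln(0.7035)/75.856=0.005 → t=0.014; u2·a0=0.7734·75.856=58.667; a1+…+a3=41.096 < 58.667 ≤ a1+…+a4=75.218 → R4 fires; X=10 M=9 R=10
Draw 3: a1=17.500, a2=13.700, a3=3.762, a4=28.200, a5=0.580, a0=63.742; τ=−ln(0.2552)/63.742=0.021 → t=0.035; u2·a0=0.8443·63.742=53.817; a1+…+a3=34.962 < 53.817 ≤ a1+…+a4=63.162 → R4 fires; X=9 M=10 R=9
Draw 4: a1=14.175, a2=11.097, a3=4.180, a4=22.842, a5=0.522, a0=52.816; τ=−ln(0.9575)/52.816=0.001 → t=0.036; u2·a0=0.3431·52.816=18.121; a1=14.175 < 18.121 ≤ a1+a2=25.272 → R2 fires; X=8 M=11 R=8
Draw 5: a1=11.200, a2=8.768, a3=4.598, a4=18.048, a5=0.464, a0=43.078; τ=−ln(0.8593)/43.078=0.004 → t=0.039; u2·a0=0.8712·43.078=37.530; a1+…+a3=24.566 < 37.530 ≤ a1+…+a4=42.614 → R4 fires; X=7 M=12 R=7
Draw 6: a1=8.575, a2=6.713, a3=5.016, a4=13.818, a5=0.406, a0=34.528; τ=−ln(0.6964)/34.528=0.010 → t=0.050; u2·a0=0.4215·34.528=14.554; a1=8.575 < 14.554 ≤ a1+a2=15.288 → R2 fires; X=6 M=13 R=6
Draw 7: a1=6.300, a2=4.932, a3=5.434, a4=10.152, a5=0.348, a0=27.166; τ=−ln(0.8547)/27.166=0.006 → t=0.056; u2·a0=0.7921·27.166=21.518; a1+…+a3=16.666 < 21.518 ≤ a1+…+a4=26.818 → R4 fires; X=5 M=14 R=5
Draw 8: a1=4.375, a2=3.425, a3=5.852, a4=7.050, a5=0.290, a0=20.992; τ=−ln(0.1294)/20.992=0.097 → t=0.153; u2·a0=0.6929·20.992=14.545; a1+…+a3=13.652 < 14.545 ≤ a1+…+a4=20.702 → R4 fires; X=4 M=15 R=4
Draw 9: a1=2.800, a2=2.192, a3=6.270, a4=4.512, a5=0.232, a0=16.006; τ=−ln(0.3381)/16.006=0.068 → t=0.221; u2·a0=0.1201·16.006=1.922 ≤ a1=2.800 → R1 fires; X=3 M=17 R=4
Draw 10: a1=2.100, a2=1.644, a3=7.106, a4=3.384, a5=0.174, a0=14.408; τ=−ln(0.5961)/14.408=0.036 → t=0.257; u2·a0=0.8395·14.408=12.096; a1+…+a3=10.850 < 12.096 ≤ a1+…+a4=14.234 → R4 fires; X=2 M=18 R=3
Draw 11: a1=1.050, a2=0.822, a3=7.524, a4=1.692, a5=0.116, a0=11.204; τ=−ln(0.2217)/11.204=0.134 → t=0.391; u2·a0=0.7171·11.204=8.034; a1+a2=1.872 < 8.034 ≤ a1+…+a3=9.396 → R3 fires; X=4 M=17 R=5
Draw 12: a1=3.500, a2=2.740, a3=7.106, a4=5.640, a5=0.232, a0=19.218; τ=−ln(0.4990)/19.218=0.036 → t=0.427; u2·a0=0.3525·19.218=6.774; a1+a2=6.240 < 6.774 ≤ a1+…+a3=13.346 → R3 fires; X=6 M=16 R=7
Draw 13: a1=7.350, a2=5.754, a3=6.688, a4=11.844, a5=0.348, a0=31.984; τ=−ln(0.0417)/31.984=0.099 → t=0.527 > T=0.47: stop.
Read off M at T=0.47: 16

M at T = 16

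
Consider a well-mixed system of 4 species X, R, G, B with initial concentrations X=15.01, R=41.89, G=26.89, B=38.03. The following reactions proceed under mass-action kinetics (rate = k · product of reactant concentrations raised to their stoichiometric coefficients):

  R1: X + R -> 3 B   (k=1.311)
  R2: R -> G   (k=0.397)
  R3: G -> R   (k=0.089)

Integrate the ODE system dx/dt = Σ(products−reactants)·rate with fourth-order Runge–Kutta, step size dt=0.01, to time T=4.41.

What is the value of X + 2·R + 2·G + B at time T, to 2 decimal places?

Value at T = 190.60

Check how each reaction changes W = X + 2·R + 2·G + B (weight of products minus weight of reactants):
R1: X + R -> 3 B: (1·3) − (1·1 + 2·1) = 3 − 3 = 0
R2: R -> G: (2·1) − (2·1) = 2 − 2 = 0
R3: G -> R: (2·1) − (2·1) = 2 − 2 = 0
Every reaction leaves W unchanged, so W is conserved and no simulation is needed: W(T) = W(0) = 15.01 + 2·41.89 + 2·26.89 + 38.03 = 190.60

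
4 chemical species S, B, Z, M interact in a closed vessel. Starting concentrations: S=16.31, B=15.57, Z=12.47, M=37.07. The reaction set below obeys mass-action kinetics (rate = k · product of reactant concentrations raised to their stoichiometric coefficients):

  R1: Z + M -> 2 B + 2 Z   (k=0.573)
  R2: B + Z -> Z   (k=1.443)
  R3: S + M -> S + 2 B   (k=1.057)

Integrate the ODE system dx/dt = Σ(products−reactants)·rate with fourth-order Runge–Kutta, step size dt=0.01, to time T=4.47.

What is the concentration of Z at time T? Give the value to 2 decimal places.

RK4 with dt=0.01: 447 steps to T=4.47. Trajectory (selected grid times):
t=0.00: S=16.31 B=15.57 Z=12.47 M=37.07
t=0.50: S=16.31 B=0.00 Z=26.67 M=0.00
t=0.99: S=16.31 B=0.00 Z=26.67 M=0.00
t=1.49: S=16.31 B=0.00 Z=26.67 M=0.00
t=1.99: S=16.31 B=0.00 Z=26.67 M=0.00
t=2.48: S=16.31 B=0.00 Z=26.67 M=0.00
t=2.98: S=16.31 B=0.00 Z=26.67 M=0.00
t=3.48: S=16.31 B=0.00 Z=26.67 M=0.00
t=3.97: S=16.31 B=0.00 Z=26.67 M=0.00
t=4.47: S=16.31 B=0.00 Z=26.67 M=0.00
Read off Z at T=4.47: 26.67

Z at T = 26.67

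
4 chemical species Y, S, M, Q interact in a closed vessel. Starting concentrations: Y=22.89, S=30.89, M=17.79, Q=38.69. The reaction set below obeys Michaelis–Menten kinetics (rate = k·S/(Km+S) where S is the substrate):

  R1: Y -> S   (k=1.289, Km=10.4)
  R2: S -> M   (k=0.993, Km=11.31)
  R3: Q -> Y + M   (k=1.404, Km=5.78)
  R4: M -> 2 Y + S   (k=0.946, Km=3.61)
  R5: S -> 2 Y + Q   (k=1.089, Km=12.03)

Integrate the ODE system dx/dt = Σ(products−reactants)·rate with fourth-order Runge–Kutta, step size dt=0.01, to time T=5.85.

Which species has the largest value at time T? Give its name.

RK4 with dt=0.01: 585 steps to T=5.85. Trajectory (selected grid times):
t=0.00: Y=22.89 S=30.89 M=17.79 Q=38.69
t=0.65: Y=25.14 S=31.01 M=18.54 Q=38.41
t=1.30: Y=27.39 S=31.14 M=19.29 Q=38.12
t=1.95: Y=29.63 S=31.29 M=20.04 Q=37.84
t=2.60: Y=31.86 S=31.45 M=20.78 Q=37.56
t=3.25: Y=34.09 S=31.62 M=21.52 Q=37.28
t=3.90: Y=36.32 S=31.81 M=22.26 Q=37.01
t=4.55: Y=38.54 S=32.01 M=23.00 Q=36.73
t=5.20: Y=40.76 S=32.21 M=23.73 Q=36.46
t=5.85: Y=42.98 S=32.42 M=24.46 Q=36.19
At T=5.85: Y=42.98 S=32.42 M=24.46 Q=36.19; the largest is Y.

Dominant species at T: Y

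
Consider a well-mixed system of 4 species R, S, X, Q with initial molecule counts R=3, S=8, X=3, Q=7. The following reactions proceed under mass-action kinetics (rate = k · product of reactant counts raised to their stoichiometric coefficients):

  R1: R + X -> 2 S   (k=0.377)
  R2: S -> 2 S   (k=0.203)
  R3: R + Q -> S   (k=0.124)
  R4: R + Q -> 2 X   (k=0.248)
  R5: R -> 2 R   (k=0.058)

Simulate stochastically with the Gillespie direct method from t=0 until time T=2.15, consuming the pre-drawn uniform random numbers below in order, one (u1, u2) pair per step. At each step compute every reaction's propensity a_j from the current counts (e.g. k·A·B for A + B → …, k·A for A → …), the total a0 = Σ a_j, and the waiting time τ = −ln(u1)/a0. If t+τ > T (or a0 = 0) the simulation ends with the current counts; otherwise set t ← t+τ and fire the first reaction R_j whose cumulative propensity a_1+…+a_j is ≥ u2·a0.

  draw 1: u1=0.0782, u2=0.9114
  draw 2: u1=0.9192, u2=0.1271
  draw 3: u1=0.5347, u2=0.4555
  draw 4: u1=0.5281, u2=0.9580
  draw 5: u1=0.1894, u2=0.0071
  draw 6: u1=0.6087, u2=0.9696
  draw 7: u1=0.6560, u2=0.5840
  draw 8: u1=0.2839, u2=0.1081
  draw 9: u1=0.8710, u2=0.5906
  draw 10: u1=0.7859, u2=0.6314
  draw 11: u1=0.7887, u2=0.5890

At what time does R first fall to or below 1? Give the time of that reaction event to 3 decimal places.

t=0.000: R=3 S=8 X=3 Q=7
Draw 1: a1=3.393, a2=1.624, a3=2.604, a4=5.208, a5=0.174, a0=13.003; τ=−ln(0.0782)/13.003=0.196 → t=0.196; u2·a0=0.9114·13.003=11.851; a1+…+a3=7.621 < 11.851 ≤ a1+…+a4=12.829 → R4 fires; R=2 S=8 X=5 Q=6
Draw 2: a1=3.770, a2=1.624, a3=1.488, a4=2.976, a5=0.116, a0=9.974; τ=−ln(0.9192)/9.974=0.008 → t=0.204; u2·a0=0.1271·9.974=1.268 ≤ a1=3.770 → R1 fires; R=1 S=10 X=4 Q=6
Draw 3: a1=1.508, a2=2.030, a3=0.744, a4=1.488, a5=0.058, a0=5.828; τ=−ln(0.5347)/5.828=0.107 → t=0.312; u2·a0=0.4555·5.828=2.655; a1=1.508 < 2.655 ≤ a1+a2=3.538 → R2 fires; R=1 S=11 X=4 Q=6
Draw 4: a1=1.508, a2=2.233, a3=0.744, a4=1.488, a5=0.058, a0=6.031; τ=−ln(0.5281)/6.031=0.106 → t=0.418; u2·a0=0.9580·6.031=5.778; a1+…+a3=4.485 < 5.778 ≤ a1+…+a4=5.973 → R4 fires; R=0 S=11 X=6 Q=5
Draw 5: a1=0.000, a2=2.233, a3=0.000, a4=0.000, a5=0.000, a0=2.233; τ=−ln(0.1894)/2.233=0.745 → t=1.163; u2·a0=0.0071·2.233=0.016; a1=0.000 < 0.016 ≤ a1+a2=2.233 → R2 fires; R=0 S=12 X=6 Q=5
Draw 6: a1=0.000, a2=2.436, a3=0.000, a4=0.000, a5=0.000, a0=2.436; τ=−ln(0.6087)/2.436=0.204 → t=1.367; u2·a0=0.9696·2.436=2.362; a1=0.000 < 2.362 ≤ a1+a2=2.436 → R2 fires; R=0 S=13 X=6 Q=5
Draw 7: a1=0.000, a2=2.639, a3=0.000, a4=0.000, a5=0.000, a0=2.639; τ=−ln(0.6560)/2.639=0.160 → t=1.526; u2·a0=0.5840·2.639=1.541; a1=0.000 < 1.541 ≤ a1+a2=2.639 → R2 fires; R=0 S=14 X=6 Q=5
Draw 8: a1=0.000, a2=2.842, a3=0.000, a4=0.000, a5=0.000, a0=2.842; τ=−ln(0.2839)/2.842=0.443 → t=1.969; u2·a0=0.1081·2.842=0.307; a1=0.000 < 0.307 ≤ a1+a2=2.842 → R2 fires; R=0 S=15 X=6 Q=5
Draw 9: a1=0.000, a2=3.045, a3=0.000, a4=0.000, a5=0.000, a0=3.045; τ=−ln(0.8710)/3.045=0.045 → t=2.015; u2·a0=0.5906·3.045=1.798; a1=0.000 < 1.798 ≤ a1+a2=3.045 → R2 fires; R=0 S=16 X=6 Q=5
Draw 10: a1=0.000, a2=3.248, a3=0.000, a4=0.000, a5=0.000, a0=3.248; τ=−ln(0.7859)/3.248=0.074 → t=2.089; u2·a0=0.6314·3.248=2.051; a1=0.000 < 2.051 ≤ a1+a2=3.248 → R2 fires; R=0 S=17 X=6 Q=5
Draw 11: a1=0.000, a2=3.451, a3=0.000, a4=0.000, a5=0.000, a0=3.451; τ=−ln(0.7887)/3.451=0.069 → t=2.158 > T=2.15: stop.
R first becomes ≤ 1 when it reaches 1 at the event at t=0.204.

Threshold first reached at t = 0.204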